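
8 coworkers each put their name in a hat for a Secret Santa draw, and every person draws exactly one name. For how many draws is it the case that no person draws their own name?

14833

Use !n = n·!(n-1) + (-1)^n.
!8 = 8·1854 + 1 = 14833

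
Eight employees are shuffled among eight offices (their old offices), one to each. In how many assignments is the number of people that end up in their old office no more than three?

Sum C(8,i)·!(8-i) for i = 0..3:
  i=0: C(8,0)·!8 = 1·14833 = 14833
  i=1: C(8,1)·!7 = 8·1854 = 14832
  i=2: C(8,2)·!6 = 28·265 = 7420
  i=3: C(8,3)·!5 = 56·44 = 2464
Total = 39549.

39549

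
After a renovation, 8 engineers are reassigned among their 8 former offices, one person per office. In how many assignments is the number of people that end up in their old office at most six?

# with exactly i fixed is C(8,i)·!(8-i); sum over i=0..6:
  i=0: C(8,0)·!8 = 1·14833 = 14833
  i=1: C(8,1)·!7 = 8·1854 = 14832
  i=2: C(8,2)·!6 = 28·265 = 7420
  i=3: C(8,3)·!5 = 56·44 = 2464
  i=4: C(8,4)·!4 = 70·9 = 630
  i=5: C(8,5)·!3 = 56·2 = 112
  i=6: C(8,6)·!2 = 28·1 = 28
Total = 40319.

40319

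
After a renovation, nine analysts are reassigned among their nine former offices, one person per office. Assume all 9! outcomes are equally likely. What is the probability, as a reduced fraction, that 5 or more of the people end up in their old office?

1339/362880

Favorable outcomes: Σ_{i≥5} C(9,i)·!(9-i) = 126·9 + 84·2 + 36·1 + 9·0 + 1·1 = 1339.
Total outcomes: 9! = 362880.
Probability = 1339/362880 = 1339/362880.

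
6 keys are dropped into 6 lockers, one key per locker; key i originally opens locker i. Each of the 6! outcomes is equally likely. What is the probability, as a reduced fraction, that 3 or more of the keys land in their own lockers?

7/90

Favorable outcomes: Σ_{i≥3} C(6,i)·!(6-i) = 20·2 + 15·1 + 6·0 + 1·1 = 56.
Total outcomes: 6! = 720.
Probability = 56/720 = 7/90.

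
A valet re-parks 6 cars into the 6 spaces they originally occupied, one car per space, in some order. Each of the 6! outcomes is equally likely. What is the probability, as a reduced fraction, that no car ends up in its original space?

Favorable outcomes: !6 = 265.
Total outcomes: 6! = 720.
Probability = 265/720 = 53/144.

53/144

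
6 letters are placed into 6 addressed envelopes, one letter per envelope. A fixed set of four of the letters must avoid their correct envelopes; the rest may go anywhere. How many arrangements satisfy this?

362

Let A_j be the event that the j-th constrained one is fixed. By inclusion-exclusion over the 4 events:
Σ_{j=0}^{4} (-1)^j C(4,j)(6-j)!
= C(4,0)·6! - C(4,1)·5! + C(4,2)·4! - C(4,3)·3! + C(4,4)·2!
= 720 - 480 + 144 - 24 + 2
= 362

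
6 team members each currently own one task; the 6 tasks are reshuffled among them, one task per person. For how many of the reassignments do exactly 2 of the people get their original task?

135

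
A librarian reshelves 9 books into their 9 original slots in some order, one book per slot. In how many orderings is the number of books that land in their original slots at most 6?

# with exactly i fixed is C(9,i)·!(9-i); sum over i=0..6:
  i=0: C(9,0)·!9 = 1·133496 = 133496
  i=1: C(9,1)·!8 = 9·14833 = 133497
  i=2: C(9,2)·!7 = 36·1854 = 66744
  i=3: C(9,3)·!6 = 84·265 = 22260
  i=4: C(9,4)·!5 = 126·44 = 5544
  i=5: C(9,5)·!4 = 126·9 = 1134
  i=6: C(9,6)·!3 = 84·2 = 168
Total = 362843.

362843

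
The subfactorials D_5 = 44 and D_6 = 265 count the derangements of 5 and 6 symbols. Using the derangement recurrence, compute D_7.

D_7 = (7-1)·(D_6 + D_5) = 6·(265 + 44) = 6·309 = 1854.

1854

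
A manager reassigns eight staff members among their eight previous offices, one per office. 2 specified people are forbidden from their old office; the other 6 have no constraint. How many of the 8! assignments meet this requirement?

30960

Inclusion-exclusion on the 2 forbidden self-matches:
Σ_{j=0}^{2} (-1)^j C(2,j)(8-j)!
= C(2,0)·8! - C(2,1)·7! + C(2,2)·6!
= 40320 - 10080 + 720
= 30960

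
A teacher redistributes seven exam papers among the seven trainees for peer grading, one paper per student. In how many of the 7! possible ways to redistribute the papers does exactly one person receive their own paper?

Pick the single fixed position: C(7,1) = 7 ways.
The other 6 form a derangement: !6 = 265.
Total: 7 × 265 = 1855.

1855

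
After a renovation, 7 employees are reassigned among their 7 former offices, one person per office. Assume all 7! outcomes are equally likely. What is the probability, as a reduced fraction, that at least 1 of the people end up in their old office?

177/280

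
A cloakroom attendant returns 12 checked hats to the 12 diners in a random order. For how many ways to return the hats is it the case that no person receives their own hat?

176214841

Recurrence: !12 = 11·(!11 + !10).
!12 = 11·(14684570 + 1334961) = 11·16019531 = 176214841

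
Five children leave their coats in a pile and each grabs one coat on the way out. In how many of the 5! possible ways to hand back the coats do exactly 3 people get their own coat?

10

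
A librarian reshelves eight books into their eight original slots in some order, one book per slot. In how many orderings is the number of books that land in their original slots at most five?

40291

# with exactly i fixed is C(8,i)·!(8-i); sum over i=0..5:
  i=0: C(8,0)·!8 = 1·14833 = 14833
  i=1: C(8,1)·!7 = 8·1854 = 14832
  i=2: C(8,2)·!6 = 28·265 = 7420
  i=3: C(8,3)·!5 = 56·44 = 2464
  i=4: C(8,4)·!4 = 70·9 = 630
  i=5: C(8,5)·!3 = 56·2 = 112
Total = 40291.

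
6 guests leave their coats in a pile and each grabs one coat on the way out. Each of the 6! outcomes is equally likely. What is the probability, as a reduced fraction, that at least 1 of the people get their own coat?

Favorable outcomes: Σ_{i≥1} C(6,i)·!(6-i) = 6·44 + 15·9 + 20·2 + 15·1 + 6·0 + 1·1 = 455.
Total outcomes: 6! = 720.
Probability = 455/720 = 91/144.

91/144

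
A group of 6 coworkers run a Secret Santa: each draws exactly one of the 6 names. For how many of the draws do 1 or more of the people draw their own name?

# with exactly i fixed is C(6,i)·!(6-i); sum over i=1..6:
  i=1: C(6,1)·!5 = 6·44 = 264
  i=2: C(6,2)·!4 = 15·9 = 135
  i=3: C(6,3)·!3 = 20·2 = 40
  i=4: C(6,4)·!2 = 15·1 = 15
  i=5: C(6,5)·!1 = 6·0 = 0
  i=6: C(6,6)·!0 = 1·1 = 1
Total = 455.

455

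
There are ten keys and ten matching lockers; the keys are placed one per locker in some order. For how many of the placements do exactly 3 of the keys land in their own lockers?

Choose which 3 of the 10 are fixed: C(10,3) = 120.
The other 7 form a derangement: !7 = 1854.
Total: 120 × 1854 = 222480.

222480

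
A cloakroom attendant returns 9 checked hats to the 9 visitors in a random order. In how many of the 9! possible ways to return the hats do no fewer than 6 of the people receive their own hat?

205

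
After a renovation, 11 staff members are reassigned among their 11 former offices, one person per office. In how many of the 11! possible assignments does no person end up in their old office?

The number of derangements of 11 is !11 = Σ_{k=0}^{11} (-1)^k·11!/k!
= 11! - 11!/1! + 11!/2! - 11!/3! + 11!/4! - 11!/5! + 11!/6! - 11!/7! + 11!/8! - 11!/9! + 11!/10! - 11!/11!
= 39916800 - 39916800 + 19958400 - 6652800 + 1663200 - 332640 + 55440 - 7920 + 990 - 110 + 11 - 1
= 14684570

14684570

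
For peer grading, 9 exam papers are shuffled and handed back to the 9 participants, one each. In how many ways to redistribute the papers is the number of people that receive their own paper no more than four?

361541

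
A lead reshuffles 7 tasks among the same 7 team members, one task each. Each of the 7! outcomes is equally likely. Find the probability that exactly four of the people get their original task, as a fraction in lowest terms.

1/72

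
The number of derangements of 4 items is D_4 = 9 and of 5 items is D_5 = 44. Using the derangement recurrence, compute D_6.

265

D_6 = (6-1)·(D_5 + D_4) = 5·(44 + 9) = 5·53 = 265.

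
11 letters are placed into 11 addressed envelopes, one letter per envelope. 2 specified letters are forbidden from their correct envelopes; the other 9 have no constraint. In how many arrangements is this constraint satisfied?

Let A_j be the event that the j-th constrained one is fixed. By inclusion-exclusion over the 2 events:
Σ_{j=0}^{2} (-1)^j C(2,j)(11-j)!
= C(2,0)·11! - C(2,1)·10! + C(2,2)·9!
= 39916800 - 7257600 + 362880
= 33022080

33022080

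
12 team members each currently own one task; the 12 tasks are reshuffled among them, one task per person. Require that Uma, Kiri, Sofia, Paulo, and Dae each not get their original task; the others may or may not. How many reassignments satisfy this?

312273360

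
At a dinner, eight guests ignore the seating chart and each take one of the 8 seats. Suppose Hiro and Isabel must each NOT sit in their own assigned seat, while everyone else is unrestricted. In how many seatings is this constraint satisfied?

Let A_j be the event that the j-th constrained one is fixed. By inclusion-exclusion over the 2 events:
Σ_{j=0}^{2} (-1)^j C(2,j)(8-j)!
= C(2,0)·8! - C(2,1)·7! + C(2,2)·6!
= 40320 - 10080 + 720
= 30960

30960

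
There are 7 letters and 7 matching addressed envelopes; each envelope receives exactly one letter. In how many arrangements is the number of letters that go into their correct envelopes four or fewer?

5018

Sum C(7,i)·!(7-i) for i = 0..4:
  i=0: C(7,0)·!7 = 1·1854 = 1854
  i=1: C(7,1)·!6 = 7·265 = 1855
  i=2: C(7,2)·!5 = 21·44 = 924
  i=3: C(7,3)·!4 = 35·9 = 315
  i=4: C(7,4)·!3 = 35·2 = 70
Total = 5018.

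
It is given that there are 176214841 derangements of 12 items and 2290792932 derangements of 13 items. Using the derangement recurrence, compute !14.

32071101049

!14 = (14-1)·(!13 + !12) = 13·(2290792932 + 176214841) = 13·2467007773 = 32071101049.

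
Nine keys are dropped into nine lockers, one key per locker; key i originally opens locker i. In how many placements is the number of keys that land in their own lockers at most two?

Sum C(9,i)·!(9-i) for i = 0..2:
  i=0: C(9,0)·!9 = 1·133496 = 133496
  i=1: C(9,1)·!8 = 9·14833 = 133497
  i=2: C(9,2)·!7 = 36·1854 = 66744
Total = 333737.

333737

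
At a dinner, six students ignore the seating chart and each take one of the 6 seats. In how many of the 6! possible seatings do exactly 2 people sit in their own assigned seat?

135

Choose which 2 of the 6 are fixed: C(6,2) = 15.
The other 4 form a derangement: !4 = 9.
Total: 15 × 9 = 135.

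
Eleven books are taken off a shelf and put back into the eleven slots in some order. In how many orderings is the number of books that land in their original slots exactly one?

Choose which one of the 11 is fixed: C(11,1) = 11.
The remaining 10 must be deranged: !10 = 1334961.
Total: 11 × 1334961 = 14684571.

14684571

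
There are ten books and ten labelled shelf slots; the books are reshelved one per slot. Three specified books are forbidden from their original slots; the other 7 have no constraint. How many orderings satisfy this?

Inclusion-exclusion on the 3 forbidden self-matches:
Σ_{j=0}^{3} (-1)^j C(3,j)(10-j)!
= C(3,0)·10! - C(3,1)·9! + C(3,2)·8! - C(3,3)·7!
= 3628800 - 1088640 + 120960 - 5040
= 2656080

2656080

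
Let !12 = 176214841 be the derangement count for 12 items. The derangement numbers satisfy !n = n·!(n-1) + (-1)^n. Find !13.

2290792932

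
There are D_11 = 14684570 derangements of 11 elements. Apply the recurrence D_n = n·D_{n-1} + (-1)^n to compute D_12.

176214841

D_12 = 12·14684570 + 1 = 176214841.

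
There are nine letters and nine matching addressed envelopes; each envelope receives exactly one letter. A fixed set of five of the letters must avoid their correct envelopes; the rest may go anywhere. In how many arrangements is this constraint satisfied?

205056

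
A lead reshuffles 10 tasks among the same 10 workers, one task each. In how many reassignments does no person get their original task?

By inclusion-exclusion, !10 = Σ (-1)^k · 10!/k! for k=0..10
= 10! - 10!/1! + 10!/2! - 10!/3! + 10!/4! - 10!/5! + 10!/6! - 10!/7! + 10!/8! - 10!/9! + 10!/10!
= 3628800 - 3628800 + 1814400 - 604800 + 151200 - 30240 + 5040 - 720 + 90 - 10 + 1
= 1334961

1334961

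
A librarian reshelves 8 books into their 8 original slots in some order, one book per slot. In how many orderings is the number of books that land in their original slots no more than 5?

Sum C(8,i)·!(8-i) for i = 0..5:
  i=0: C(8,0)·!8 = 1·14833 = 14833
  i=1: C(8,1)·!7 = 8·1854 = 14832
  i=2: C(8,2)·!6 = 28·265 = 7420
  i=3: C(8,3)·!5 = 56·44 = 2464
  i=4: C(8,4)·!4 = 70·9 = 630
  i=5: C(8,5)·!3 = 56·2 = 112
Total = 40291.

40291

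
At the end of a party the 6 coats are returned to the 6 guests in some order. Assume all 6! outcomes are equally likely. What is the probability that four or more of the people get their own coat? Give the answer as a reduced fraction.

1/45

Favorable outcomes: Σ_{i≥4} C(6,i)·!(6-i) = 15·1 + 6·0 + 1·1 = 16.
Total outcomes: 6! = 720.
Probability = 16/720 = 1/45.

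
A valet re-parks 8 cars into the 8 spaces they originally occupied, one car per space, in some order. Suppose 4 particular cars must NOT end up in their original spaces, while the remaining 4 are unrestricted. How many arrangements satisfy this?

24024

Let A_j be the event that the j-th constrained one is fixed. By inclusion-exclusion over the 4 events:
Σ_{j=0}^{4} (-1)^j C(4,j)(8-j)!
= C(4,0)·8! - C(4,1)·7! + C(4,2)·6! - C(4,3)·5! + C(4,4)·4!
= 40320 - 20160 + 4320 - 480 + 24
= 24024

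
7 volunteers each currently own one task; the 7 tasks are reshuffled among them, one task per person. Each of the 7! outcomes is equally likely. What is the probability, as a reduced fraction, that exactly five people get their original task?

1/240

Favorable outcomes: C(7,5)·!2 = 21·1 = 21.
Total outcomes: 7! = 5040.
Probability = 21/5040 = 1/240.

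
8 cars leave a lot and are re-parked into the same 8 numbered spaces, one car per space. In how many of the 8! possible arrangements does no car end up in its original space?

Use !n = (n-1)(!(n-1) + !(n-2)).
!8 = 7·(1854 + 265) = 7·2119 = 14833

14833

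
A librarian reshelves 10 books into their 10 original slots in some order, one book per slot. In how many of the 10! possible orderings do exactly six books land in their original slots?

1890

Pick the 6 fixed positions: C(10,6) = 210 ways.
The other 4 form a derangement: !4 = 9.
Total: 210 × 9 = 1890.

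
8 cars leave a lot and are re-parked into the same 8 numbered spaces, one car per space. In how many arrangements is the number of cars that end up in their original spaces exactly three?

2464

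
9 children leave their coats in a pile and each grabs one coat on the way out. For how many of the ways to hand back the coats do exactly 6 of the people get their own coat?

Pick the 6 fixed positions: C(9,6) = 84 ways.
The other 3 form a derangement: !3 = 2.
Total: 84 × 2 = 168.

168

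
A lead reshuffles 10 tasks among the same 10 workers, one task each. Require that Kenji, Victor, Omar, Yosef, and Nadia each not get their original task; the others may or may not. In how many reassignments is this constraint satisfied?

2170680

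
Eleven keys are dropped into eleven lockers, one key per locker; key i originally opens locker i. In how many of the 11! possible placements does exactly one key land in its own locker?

14684571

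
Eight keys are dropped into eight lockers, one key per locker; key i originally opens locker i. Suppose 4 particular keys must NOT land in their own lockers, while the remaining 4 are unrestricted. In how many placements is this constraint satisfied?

24024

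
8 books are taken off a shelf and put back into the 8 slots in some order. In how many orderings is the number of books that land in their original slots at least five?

141

# with exactly i fixed is C(8,i)·!(8-i); sum over i=5..8:
  i=5: C(8,5)·!3 = 56·2 = 112
  i=6: C(8,6)·!2 = 28·1 = 28
  i=7: C(8,7)·!1 = 8·0 = 0
  i=8: C(8,8)·!0 = 1·1 = 1
Total = 141.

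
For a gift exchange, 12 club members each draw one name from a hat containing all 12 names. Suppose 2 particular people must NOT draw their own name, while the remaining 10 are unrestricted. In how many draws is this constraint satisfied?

Let A_j be the event that the j-th constrained one is fixed. By inclusion-exclusion over the 2 events:
Σ_{j=0}^{2} (-1)^j C(2,j)(12-j)!
= C(2,0)·12! - C(2,1)·11! + C(2,2)·10!
= 479001600 - 79833600 + 3628800
= 402796800

402796800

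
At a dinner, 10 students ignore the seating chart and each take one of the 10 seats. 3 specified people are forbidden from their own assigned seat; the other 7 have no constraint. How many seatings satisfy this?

2656080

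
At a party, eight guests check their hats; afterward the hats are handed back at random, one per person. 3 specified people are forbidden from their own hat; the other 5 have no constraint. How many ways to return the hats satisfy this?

27240

Let A_j be the event that the j-th constrained one is fixed. By inclusion-exclusion over the 3 events:
Σ_{j=0}^{3} (-1)^j C(3,j)(8-j)!
= C(3,0)·8! - C(3,1)·7! + C(3,2)·6! - C(3,3)·5!
= 40320 - 15120 + 2160 - 120
= 27240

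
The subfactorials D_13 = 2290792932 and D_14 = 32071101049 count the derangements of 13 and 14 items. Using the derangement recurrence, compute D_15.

481066515734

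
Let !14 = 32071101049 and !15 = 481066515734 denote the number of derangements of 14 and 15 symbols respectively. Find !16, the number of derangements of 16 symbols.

!16 = (16-1)·(!15 + !14) = 15·(481066515734 + 32071101049) = 15·513137616783 = 7697064251745.

7697064251745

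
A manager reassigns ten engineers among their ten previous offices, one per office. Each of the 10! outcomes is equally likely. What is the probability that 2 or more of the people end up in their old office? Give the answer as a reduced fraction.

958879/3628800

Favorable outcomes: Σ_{i≥2} C(10,i)·!(10-i) = 45·14833 + 120·1854 + 210·265 + 252·44 + 210·9 + 120·2 + 45·1 + 10·0 + 1·1 = 958879.
Total outcomes: 10! = 3628800.
Probability = 958879/3628800 = 958879/3628800.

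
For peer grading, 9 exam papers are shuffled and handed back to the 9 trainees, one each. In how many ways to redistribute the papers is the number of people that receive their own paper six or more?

Sum C(9,i)·!(9-i) for i = 6..9:
  i=6: C(9,6)·!3 = 84·2 = 168
  i=7: C(9,7)·!2 = 36·1 = 36
  i=8: C(9,8)·!1 = 9·0 = 0
  i=9: C(9,9)·!0 = 1·1 = 1
Total = 205.

205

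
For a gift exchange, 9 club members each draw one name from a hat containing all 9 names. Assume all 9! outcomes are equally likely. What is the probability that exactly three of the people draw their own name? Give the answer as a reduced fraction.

53/864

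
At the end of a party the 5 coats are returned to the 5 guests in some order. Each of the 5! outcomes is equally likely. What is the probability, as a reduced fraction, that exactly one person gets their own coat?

3/8

Favorable outcomes: C(5,1)·!4 = 5·9 = 45.
Total outcomes: 5! = 120.
Probability = 45/120 = 3/8.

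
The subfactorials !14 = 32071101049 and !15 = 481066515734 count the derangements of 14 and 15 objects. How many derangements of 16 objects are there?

7697064251745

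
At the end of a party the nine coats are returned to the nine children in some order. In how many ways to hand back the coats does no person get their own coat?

133496

The subfactorial !9 = [9!/e] (nearest integer).
9! = 362880, and 362880/e ≈ 133496.09, so !9 = 133496.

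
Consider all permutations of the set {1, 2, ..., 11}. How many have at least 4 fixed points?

Sum C(11,i)·!(11-i) for i = 4..11:
  i=4: C(11,4)·!7 = 330·1854 = 611820
  i=5: C(11,5)·!6 = 462·265 = 122430
  i=6: C(11,6)·!5 = 462·44 = 20328
  i=7: C(11,7)·!4 = 330·9 = 2970
  i=8: C(11,8)·!3 = 165·2 = 330
  i=9: C(11,9)·!2 = 55·1 = 55
  i=10: C(11,10)·!1 = 11·0 = 0
  i=11: C(11,11)·!0 = 1·1 = 1
Total = 757934.

757934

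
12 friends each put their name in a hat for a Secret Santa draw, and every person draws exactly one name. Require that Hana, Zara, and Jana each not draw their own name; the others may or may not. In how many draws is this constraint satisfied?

369774720

Let A_j be the event that the j-th constrained one is fixed. By inclusion-exclusion over the 3 events:
Σ_{j=0}^{3} (-1)^j C(3,j)(12-j)!
= C(3,0)·12! - C(3,1)·11! + C(3,2)·10! - C(3,3)·9!
= 479001600 - 119750400 + 10886400 - 362880
= 369774720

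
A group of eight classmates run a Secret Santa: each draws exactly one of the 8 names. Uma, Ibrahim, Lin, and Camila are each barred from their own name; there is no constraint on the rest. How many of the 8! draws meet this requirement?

Let A_j be the event that the j-th constrained one is fixed. By inclusion-exclusion over the 4 events:
Σ_{j=0}^{4} (-1)^j C(4,j)(8-j)!
= C(4,0)·8! - C(4,1)·7! + C(4,2)·6! - C(4,3)·5! + C(4,4)·4!
= 40320 - 20160 + 4320 - 480 + 24
= 24024

24024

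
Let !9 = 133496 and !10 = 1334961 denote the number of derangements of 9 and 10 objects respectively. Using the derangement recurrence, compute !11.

14684570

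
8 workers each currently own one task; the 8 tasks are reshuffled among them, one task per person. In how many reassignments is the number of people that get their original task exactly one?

14832

Choose which one of the 8 is fixed: C(8,1) = 8.
The other 7 form a derangement: !7 = 1854.
Total: 8 × 1854 = 14832.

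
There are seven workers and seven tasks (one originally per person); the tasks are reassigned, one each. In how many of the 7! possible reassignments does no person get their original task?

Use !n = n·!(n-1) + (-1)^n.
!7 = 7·265 - 1 = 1854

1854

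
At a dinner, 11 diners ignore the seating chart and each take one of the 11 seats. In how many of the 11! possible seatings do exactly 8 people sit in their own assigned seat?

Choose which 8 of the 11 are fixed: C(11,8) = 165.
The remaining 3 must be deranged: !3 = 2.
Total: 165 × 2 = 330.

330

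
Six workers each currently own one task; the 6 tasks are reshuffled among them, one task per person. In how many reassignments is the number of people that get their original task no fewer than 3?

# with exactly i fixed is C(6,i)·!(6-i); sum over i=3..6:
  i=3: C(6,3)·!3 = 20·2 = 40
  i=4: C(6,4)·!2 = 15·1 = 15
  i=5: C(6,5)·!1 = 6·0 = 0
  i=6: C(6,6)·!0 = 1·1 = 1
Total = 56.

56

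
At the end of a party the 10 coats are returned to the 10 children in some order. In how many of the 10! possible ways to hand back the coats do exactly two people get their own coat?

667485

Pick the 2 fixed positions: C(10,2) = 45 ways.
The remaining 8 must be deranged: !8 = 14833.
Total: 45 × 14833 = 667485.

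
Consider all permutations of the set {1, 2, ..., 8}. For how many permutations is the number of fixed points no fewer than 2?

10655

# with exactly i fixed is C(8,i)·!(8-i); sum over i=2..8:
  i=2: C(8,2)·!6 = 28·265 = 7420
  i=3: C(8,3)·!5 = 56·44 = 2464
  i=4: C(8,4)·!4 = 70·9 = 630
  i=5: C(8,5)·!3 = 56·2 = 112
  i=6: C(8,6)·!2 = 28·1 = 28
  i=7: C(8,7)·!1 = 8·0 = 0
  i=8: C(8,8)·!0 = 1·1 = 1
Total = 10655.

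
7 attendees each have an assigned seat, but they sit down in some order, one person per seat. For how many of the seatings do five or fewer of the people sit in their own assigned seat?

Sum C(7,i)·!(7-i) for i = 0..5:
  i=0: C(7,0)·!7 = 1·1854 = 1854
  i=1: C(7,1)·!6 = 7·265 = 1855
  i=2: C(7,2)·!5 = 21·44 = 924
  i=3: C(7,3)·!4 = 35·9 = 315
  i=4: C(7,4)·!3 = 35·2 = 70
  i=5: C(7,5)·!2 = 21·1 = 21
Total = 5039.

5039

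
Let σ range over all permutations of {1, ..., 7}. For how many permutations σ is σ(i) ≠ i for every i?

1854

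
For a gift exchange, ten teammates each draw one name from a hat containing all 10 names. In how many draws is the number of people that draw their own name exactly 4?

55650

Choose which 4 of the 10 are fixed: C(10,4) = 210.
The remaining 6 must be deranged: !6 = 265.
Total: 210 × 265 = 55650.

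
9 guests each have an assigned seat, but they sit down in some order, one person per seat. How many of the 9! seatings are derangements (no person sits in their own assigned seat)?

The subfactorial !9 = [9!/e] (nearest integer).
9! = 362880, and 362880/e ≈ 133496.09, so !9 = 133496.

133496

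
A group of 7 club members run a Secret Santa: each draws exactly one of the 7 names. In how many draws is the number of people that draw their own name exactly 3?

Choose which 3 of the 7 are fixed: C(7,3) = 35.
The other 4 form a derangement: !4 = 9.
Total: 35 × 9 = 315.

315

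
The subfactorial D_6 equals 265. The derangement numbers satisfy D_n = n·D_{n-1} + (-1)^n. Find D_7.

D_7 = 7·265 - 1 = 1854.

1854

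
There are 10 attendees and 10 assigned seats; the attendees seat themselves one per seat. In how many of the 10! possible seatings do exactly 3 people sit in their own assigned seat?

Choose which 3 of the 10 are fixed: C(10,3) = 120.
The other 7 form a derangement: !7 = 1854.
Total: 120 × 1854 = 222480.

222480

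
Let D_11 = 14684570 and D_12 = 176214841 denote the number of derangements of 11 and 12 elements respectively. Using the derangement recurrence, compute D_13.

D_13 = (13-1)·(D_12 + D_11) = 12·(176214841 + 14684570) = 12·190899411 = 2290792932.

2290792932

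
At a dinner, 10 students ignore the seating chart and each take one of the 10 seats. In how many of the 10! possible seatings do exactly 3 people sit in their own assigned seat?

222480

Choose which 3 of the 10 are fixed: C(10,3) = 120.
The other 7 form a derangement: !7 = 1854.
Total: 120 × 1854 = 222480.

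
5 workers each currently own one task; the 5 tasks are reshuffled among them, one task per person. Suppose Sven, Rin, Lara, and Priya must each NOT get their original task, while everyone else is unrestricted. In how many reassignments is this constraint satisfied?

53

Let A_j be the event that the j-th constrained one is fixed. By inclusion-exclusion over the 4 events:
Σ_{j=0}^{4} (-1)^j C(4,j)(5-j)!
= C(4,0)·5! - C(4,1)·4! + C(4,2)·3! - C(4,3)·2! + C(4,4)·1!
= 120 - 96 + 36 - 8 + 1
= 53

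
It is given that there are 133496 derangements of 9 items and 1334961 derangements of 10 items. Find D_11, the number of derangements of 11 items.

14684570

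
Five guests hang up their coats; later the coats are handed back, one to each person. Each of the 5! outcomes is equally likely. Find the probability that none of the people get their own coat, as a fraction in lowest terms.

11/30

Favorable outcomes: !5 = 44.
Total outcomes: 5! = 120.
Probability = 44/120 = 11/30.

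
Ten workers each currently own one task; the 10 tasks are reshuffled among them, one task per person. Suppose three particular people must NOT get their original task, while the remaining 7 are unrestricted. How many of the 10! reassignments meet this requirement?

2656080

Let A_j be the event that the j-th constrained one is fixed. By inclusion-exclusion over the 3 events:
Σ_{j=0}^{3} (-1)^j C(3,j)(10-j)!
= C(3,0)·10! - C(3,1)·9! + C(3,2)·8! - C(3,3)·7!
= 3628800 - 1088640 + 120960 - 5040
= 2656080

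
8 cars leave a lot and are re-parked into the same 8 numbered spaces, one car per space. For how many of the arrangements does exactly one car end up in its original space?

Pick the single fixed position: C(8,1) = 8 ways.
The other 7 form a derangement: !7 = 1854.
Total: 8 × 1854 = 14832.

14832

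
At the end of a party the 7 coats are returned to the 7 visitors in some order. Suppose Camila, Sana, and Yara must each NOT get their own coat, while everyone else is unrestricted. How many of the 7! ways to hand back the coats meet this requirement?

3216

Inclusion-exclusion on the 3 forbidden self-matches:
Σ_{j=0}^{3} (-1)^j C(3,j)(7-j)!
= C(3,0)·7! - C(3,1)·6! + C(3,2)·5! - C(3,3)·4!
= 5040 - 2160 + 360 - 24
= 3216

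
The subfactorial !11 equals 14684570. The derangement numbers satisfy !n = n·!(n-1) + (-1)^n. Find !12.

176214841

!12 = 12·14684570 + 1 = 176214841.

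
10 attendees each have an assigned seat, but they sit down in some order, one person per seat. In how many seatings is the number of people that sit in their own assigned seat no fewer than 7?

286

Sum C(10,i)·!(10-i) for i = 7..10:
  i=7: C(10,7)·!3 = 120·2 = 240
  i=8: C(10,8)·!2 = 45·1 = 45
  i=9: C(10,9)·!1 = 10·0 = 0
  i=10: C(10,10)·!0 = 1·1 = 1
Total = 286.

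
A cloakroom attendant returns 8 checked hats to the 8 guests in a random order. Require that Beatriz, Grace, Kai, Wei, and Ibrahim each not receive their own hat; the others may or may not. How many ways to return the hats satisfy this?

21234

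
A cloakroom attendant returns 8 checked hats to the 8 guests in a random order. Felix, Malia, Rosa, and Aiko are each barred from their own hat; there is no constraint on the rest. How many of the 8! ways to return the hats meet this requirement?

24024

Let A_j be the event that the j-th constrained one is fixed. By inclusion-exclusion over the 4 events:
Σ_{j=0}^{4} (-1)^j C(4,j)(8-j)!
= C(4,0)·8! - C(4,1)·7! + C(4,2)·6! - C(4,3)·5! + C(4,4)·4!
= 40320 - 20160 + 4320 - 480 + 24
= 24024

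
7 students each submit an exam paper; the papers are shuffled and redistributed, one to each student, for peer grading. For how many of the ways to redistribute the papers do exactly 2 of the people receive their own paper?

Pick the 2 fixed positions: C(7,2) = 21 ways.
The other 5 form a derangement: !5 = 44.
Total: 21 × 44 = 924.

924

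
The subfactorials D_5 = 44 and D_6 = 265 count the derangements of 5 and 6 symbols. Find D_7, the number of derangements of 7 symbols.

1854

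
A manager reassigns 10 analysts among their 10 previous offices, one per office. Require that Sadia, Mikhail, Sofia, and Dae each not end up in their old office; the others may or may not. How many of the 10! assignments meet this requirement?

2399760

Inclusion-exclusion on the 4 forbidden self-matches:
Σ_{j=0}^{4} (-1)^j C(4,j)(10-j)!
= C(4,0)·10! - C(4,1)·9! + C(4,2)·8! - C(4,3)·7! + C(4,4)·6!
= 3628800 - 1451520 + 241920 - 20160 + 720
= 2399760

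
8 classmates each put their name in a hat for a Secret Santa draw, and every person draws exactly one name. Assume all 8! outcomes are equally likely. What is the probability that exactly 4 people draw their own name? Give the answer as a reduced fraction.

Favorable outcomes: C(8,4)·!4 = 70·9 = 630.
Total outcomes: 8! = 40320.
Probability = 630/40320 = 1/64.

1/64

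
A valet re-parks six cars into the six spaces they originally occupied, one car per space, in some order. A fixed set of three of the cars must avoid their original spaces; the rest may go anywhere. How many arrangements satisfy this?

426

Let A_j be the event that the j-th constrained one is fixed. By inclusion-exclusion over the 3 events:
Σ_{j=0}^{3} (-1)^j C(3,j)(6-j)!
= C(3,0)·6! - C(3,1)·5! + C(3,2)·4! - C(3,3)·3!
= 720 - 360 + 72 - 6
= 426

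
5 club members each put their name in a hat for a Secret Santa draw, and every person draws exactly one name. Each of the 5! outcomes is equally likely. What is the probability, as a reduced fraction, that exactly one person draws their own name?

Favorable outcomes: C(5,1)·!4 = 5·9 = 45.
Total outcomes: 5! = 120.
Probability = 45/120 = 3/8.

3/8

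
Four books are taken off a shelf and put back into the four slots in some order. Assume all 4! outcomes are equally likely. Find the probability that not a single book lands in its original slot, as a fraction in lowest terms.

Favorable outcomes: !4 = 9.
Total outcomes: 4! = 24.
Probability = 9/24 = 3/8.

3/8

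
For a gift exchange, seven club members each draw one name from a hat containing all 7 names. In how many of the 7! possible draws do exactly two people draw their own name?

924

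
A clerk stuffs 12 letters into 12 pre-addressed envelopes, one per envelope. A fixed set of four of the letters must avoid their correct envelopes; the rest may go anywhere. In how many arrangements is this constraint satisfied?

Let A_j be the event that the j-th constrained one is fixed. By inclusion-exclusion over the 4 events:
Σ_{j=0}^{4} (-1)^j C(4,j)(12-j)!
= C(4,0)·12! - C(4,1)·11! + C(4,2)·10! - C(4,3)·9! + C(4,4)·8!
= 479001600 - 159667200 + 21772800 - 1451520 + 40320
= 339696000

339696000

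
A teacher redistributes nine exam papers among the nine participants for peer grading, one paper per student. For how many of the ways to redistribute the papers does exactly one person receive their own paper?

Pick the single fixed position: C(9,1) = 9 ways.
The other 8 form a derangement: !8 = 14833.
Total: 9 × 14833 = 133497.

133497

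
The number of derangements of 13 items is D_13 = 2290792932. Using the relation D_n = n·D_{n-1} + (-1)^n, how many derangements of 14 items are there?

32071101049

D_14 = 14·2290792932 + 1 = 32071101049.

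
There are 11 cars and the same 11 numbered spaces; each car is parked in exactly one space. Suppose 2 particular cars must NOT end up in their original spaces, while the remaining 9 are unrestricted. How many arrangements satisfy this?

Let A_j be the event that the j-th constrained one is fixed. By inclusion-exclusion over the 2 events:
Σ_{j=0}^{2} (-1)^j C(2,j)(11-j)!
= C(2,0)·11! - C(2,1)·10! + C(2,2)·9!
= 39916800 - 7257600 + 362880
= 33022080

33022080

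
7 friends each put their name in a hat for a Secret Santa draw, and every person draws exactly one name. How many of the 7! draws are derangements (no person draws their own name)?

!7 is the nearest integer to 7!/e.
7! = 5040, and 5040/e ≈ 1854.11, so !7 = 1854.

1854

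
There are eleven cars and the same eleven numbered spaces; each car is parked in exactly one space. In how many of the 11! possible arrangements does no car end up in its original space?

!11 = 11! · Σ_{k=0}^{11} (-1)^k/k!
= 11! - 11!/1! + 11!/2! - 11!/3! + 11!/4! - 11!/5! + 11!/6! - 11!/7! + 11!/8! - 11!/9! + 11!/10! - 11!/11!
= 39916800 - 39916800 + 19958400 - 6652800 + 1663200 - 332640 + 55440 - 7920 + 990 - 110 + 11 - 1
= 14684570

14684570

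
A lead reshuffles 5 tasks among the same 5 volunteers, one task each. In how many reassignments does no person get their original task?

!5 = 5! · Σ_{k=0}^{5} (-1)^k/k!
= 5! - 5!/1! + 5!/2! - 5!/3! + 5!/4! - 5!/5!
= 120 - 120 + 60 - 20 + 5 - 1
= 44

44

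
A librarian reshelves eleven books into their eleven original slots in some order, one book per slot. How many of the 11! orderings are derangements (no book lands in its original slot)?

Recurrence: !11 = 11·!10 + (-1)^11.
!11 = 11·1334961 - 1 = 14684570

14684570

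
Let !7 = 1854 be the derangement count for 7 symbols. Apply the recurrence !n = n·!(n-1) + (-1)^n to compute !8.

14833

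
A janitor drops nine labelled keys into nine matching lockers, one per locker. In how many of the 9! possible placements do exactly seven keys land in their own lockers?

36

Pick the 7 fixed positions: C(9,7) = 36 ways.
The other 2 form a derangement: !2 = 1.
Total: 36 × 1 = 36.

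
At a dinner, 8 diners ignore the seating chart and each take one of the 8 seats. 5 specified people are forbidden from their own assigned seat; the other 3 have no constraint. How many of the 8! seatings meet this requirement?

21234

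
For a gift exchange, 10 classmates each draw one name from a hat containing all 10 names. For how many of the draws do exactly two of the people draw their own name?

667485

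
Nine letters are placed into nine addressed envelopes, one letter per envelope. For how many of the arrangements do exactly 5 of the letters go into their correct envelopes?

1134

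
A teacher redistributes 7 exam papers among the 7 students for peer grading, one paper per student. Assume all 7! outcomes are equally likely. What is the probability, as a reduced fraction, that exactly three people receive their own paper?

Favorable outcomes: C(7,3)·!4 = 35·9 = 315.
Total outcomes: 7! = 5040.
Probability = 315/5040 = 1/16.

1/16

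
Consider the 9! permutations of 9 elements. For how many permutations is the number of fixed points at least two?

Sum C(9,i)·!(9-i) for i = 2..9:
  i=2: C(9,2)·!7 = 36·1854 = 66744
  i=3: C(9,3)·!6 = 84·265 = 22260
  i=4: C(9,4)·!5 = 126·44 = 5544
  i=5: C(9,5)·!4 = 126·9 = 1134
  i=6: C(9,6)·!3 = 84·2 = 168
  i=7: C(9,7)·!2 = 36·1 = 36
  i=8: C(9,8)·!1 = 9·0 = 0
  i=9: C(9,9)·!0 = 1·1 = 1
Total = 95887.

95887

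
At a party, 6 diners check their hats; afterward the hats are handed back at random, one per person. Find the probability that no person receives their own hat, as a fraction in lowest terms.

53/144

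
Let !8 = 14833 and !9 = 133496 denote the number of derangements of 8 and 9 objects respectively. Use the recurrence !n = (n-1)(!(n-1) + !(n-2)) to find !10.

1334961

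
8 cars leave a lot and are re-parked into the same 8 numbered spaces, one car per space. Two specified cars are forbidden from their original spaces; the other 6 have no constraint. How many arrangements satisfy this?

Let A_j be the event that the j-th constrained one is fixed. By inclusion-exclusion over the 2 events:
Σ_{j=0}^{2} (-1)^j C(2,j)(8-j)!
= C(2,0)·8! - C(2,1)·7! + C(2,2)·6!
= 40320 - 10080 + 720
= 30960

30960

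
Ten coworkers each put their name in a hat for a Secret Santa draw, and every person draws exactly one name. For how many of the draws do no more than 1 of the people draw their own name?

2669921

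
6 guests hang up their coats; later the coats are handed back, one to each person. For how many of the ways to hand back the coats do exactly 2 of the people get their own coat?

Pick the 2 fixed positions: C(6,2) = 15 ways.
The other 4 form a derangement: !4 = 9.
Total: 15 × 9 = 135.

135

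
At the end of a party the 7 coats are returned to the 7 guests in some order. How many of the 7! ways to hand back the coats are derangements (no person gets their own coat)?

1854

Recurrence: !7 = 7·!6 + (-1)^7.
!7 = 7·265 - 1 = 1854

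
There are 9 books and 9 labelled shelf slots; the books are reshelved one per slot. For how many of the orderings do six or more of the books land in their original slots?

205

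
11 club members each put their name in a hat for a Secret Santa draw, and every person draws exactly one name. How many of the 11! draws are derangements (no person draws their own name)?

!11 = 11! · Σ_{k=0}^{11} (-1)^k/k!
= 11! - 11!/1! + 11!/2! - 11!/3! + 11!/4! - 11!/5! + 11!/6! - 11!/7! + 11!/8! - 11!/9! + 11!/10! - 11!/11!
= 39916800 - 39916800 + 19958400 - 6652800 + 1663200 - 332640 + 55440 - 7920 + 990 - 110 + 11 - 1
= 14684570

14684570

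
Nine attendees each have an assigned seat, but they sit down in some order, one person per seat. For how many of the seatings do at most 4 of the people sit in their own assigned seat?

# with exactly i fixed is C(9,i)·!(9-i); sum over i=0..4:
  i=0: C(9,0)·!9 = 1·133496 = 133496
  i=1: C(9,1)·!8 = 9·14833 = 133497
  i=2: C(9,2)·!7 = 36·1854 = 66744
  i=3: C(9,3)·!6 = 84·265 = 22260
  i=4: C(9,4)·!5 = 126·44 = 5544
Total = 361541.

361541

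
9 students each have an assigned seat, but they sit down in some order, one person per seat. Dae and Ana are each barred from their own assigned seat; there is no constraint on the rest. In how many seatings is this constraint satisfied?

Let A_j be the event that the j-th constrained one is fixed. By inclusion-exclusion over the 2 events:
Σ_{j=0}^{2} (-1)^j C(2,j)(9-j)!
= C(2,0)·9! - C(2,1)·8! + C(2,2)·7!
= 362880 - 80640 + 5040
= 287280

287280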